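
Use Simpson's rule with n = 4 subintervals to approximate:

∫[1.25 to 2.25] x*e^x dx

f(x) = x*e^x
a = 1.25, b = 2.25, n = 4
h = (b - a)/n = 0.250000

Simpson's rule: (h/3)[f(x₀) + 4f(x₁) + 2f(x₂) + ... + f(xₙ)]

x_0 = 1.2500, f(x_0) = 4.362929, coefficient = 1
x_1 = 1.5000, f(x_1) = 6.722534, coefficient = 4
x_2 = 1.7500, f(x_2) = 10.070555, coefficient = 2
x_3 = 2.0000, f(x_3) = 14.778112, coefficient = 4
x_4 = 2.2500, f(x_4) = 21.347406, coefficient = 1

I ≈ (0.250000/3) × 131.854027 = 10.987836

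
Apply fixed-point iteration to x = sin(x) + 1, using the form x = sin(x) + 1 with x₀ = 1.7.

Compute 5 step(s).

Equation: x = sin(x) + 1
Fixed-point form: x = sin(x) + 1
x₀ = 1.7

x_1 = g(1.700000) = 1.991665
x_2 = g(1.991665) = 1.912734
x_3 = g(1.912734) = 1.942107
x_4 = g(1.942107) = 1.931853
x_5 = g(1.931853) = 1.935524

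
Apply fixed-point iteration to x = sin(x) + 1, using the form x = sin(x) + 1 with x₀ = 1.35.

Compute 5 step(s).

Equation: x = sin(x) + 1
Fixed-point form: x = sin(x) + 1
x₀ = 1.35

x_1 = g(1.350000) = 1.975723
x_2 = g(1.975723) = 1.919131
x_3 = g(1.919131) = 1.939942
x_4 = g(1.939942) = 1.932636
x_5 = g(1.932636) = 1.935247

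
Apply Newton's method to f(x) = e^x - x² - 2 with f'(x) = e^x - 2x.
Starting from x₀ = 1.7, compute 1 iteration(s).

f(x) = e^x - x² - 2
f'(x) = e^x - 2x
x₀ = 1.7

Newton-Raphson formula: x_{n+1} = x_n - f(x_n)/f'(x_n)

Iteration 1:
  f(1.700000) = 0.583947
  f'(1.700000) = 2.073947
  x_1 = 1.700000 - 0.583947/2.073947 = 1.418437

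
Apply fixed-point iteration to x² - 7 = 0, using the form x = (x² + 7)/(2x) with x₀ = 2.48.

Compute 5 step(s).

Equation: x² - 7 = 0
Fixed-point form: x = (x² + 7)/(2x)
x₀ = 2.48

x_1 = g(2.480000) = 2.651290
x_2 = g(2.651290) = 2.645757
x_3 = g(2.645757) = 2.645751
x_4 = g(2.645751) = 2.645751
x_5 = g(2.645751) = 2.645751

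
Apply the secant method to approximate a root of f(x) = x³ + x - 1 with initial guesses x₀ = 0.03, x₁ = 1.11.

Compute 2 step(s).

f(x) = x³ + x - 1
x₀ = 0.03, x₁ = 1.11

Secant formula: x_{n+1} = x_n - f(x_n)(x_n - x_{n-1})/(f(x_n) - f(x_{n-1}))

Iteration 1:
  f(0.030000) = -0.969973
  f(1.110000) = 1.477631
  x_2 = 1.110000 - 1.477631×(1.110000 - 0.030000)/(1.477631 - (-0.969973))
       = 0.457998
Iteration 2:
  f(1.110000) = 1.477631
  f(0.457998) = -0.445931
  x_3 = 0.457998 - (-0.445931)×(0.457998 - 1.110000)/(-0.445931 - 1.477631)
       = 0.609149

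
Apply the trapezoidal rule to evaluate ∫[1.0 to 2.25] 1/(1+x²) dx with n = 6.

f(x) = 1/(1+x²)
a = 1.0, b = 2.25, n = 6
h = (b - a)/n = 0.208333

Trapezoidal rule: (h/2)[f(x₀) + 2f(x₁) + 2f(x₂) + ... + f(xₙ)]

x_0 = 1.0000, f(x_0) = 0.500000, coefficient = 1
x_1 = 1.2083, f(x_1) = 0.406493, coefficient = 2
x_2 = 1.4167, f(x_2) = 0.332564, coefficient = 2
x_3 = 1.6250, f(x_3) = 0.274678, coefficient = 2
x_4 = 1.8333, f(x_4) = 0.229299, coefficient = 2
x_5 = 2.0417, f(x_5) = 0.193483, coefficient = 2
x_6 = 2.2500, f(x_6) = 0.164948, coefficient = 1

I ≈ (0.208333/2) × 3.537982 = 0.368540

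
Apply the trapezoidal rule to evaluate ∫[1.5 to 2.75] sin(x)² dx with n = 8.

f(x) = sin(x)²
a = 1.5, b = 2.75, n = 8
h = (b - a)/n = 0.156250

Trapezoidal rule: (h/2)[f(x₀) + 2f(x₁) + 2f(x₂) + ... + f(xₙ)]

x_0 = 1.5000, f(x_0) = 0.994996, coefficient = 1
x_1 = 1.6562, f(x_1) = 0.992715, coefficient = 2
x_2 = 1.8125, f(x_2) = 0.942708, coefficient = 2
x_3 = 1.9688, f(x_3) = 0.849818, coefficient = 2
x_4 = 2.1250, f(x_4) = 0.723044, coefficient = 2
x_5 = 2.2812, f(x_5) = 0.574664, coefficient = 2
x_6 = 2.4375, f(x_6) = 0.419052, coefficient = 2
x_7 = 2.5938, f(x_7) = 0.271281, coefficient = 2
x_8 = 2.7500, f(x_8) = 0.145665, coefficient = 1

I ≈ (0.156250/2) × 10.687229 = 0.834940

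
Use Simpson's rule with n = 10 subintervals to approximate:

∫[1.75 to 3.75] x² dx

f(x) = x²
a = 1.75, b = 3.75, n = 10
h = (b - a)/n = 0.200000

Simpson's rule: (h/3)[f(x₀) + 4f(x₁) + 2f(x₂) + ... + f(xₙ)]

x_0 = 1.7500, f(x_0) = 3.062500, coefficient = 1
x_1 = 1.9500, f(x_1) = 3.802500, coefficient = 4
x_2 = 2.1500, f(x_2) = 4.622500, coefficient = 2
x_3 = 2.3500, f(x_3) = 5.522500, coefficient = 4
x_4 = 2.5500, f(x_4) = 6.502500, coefficient = 2
x_5 = 2.7500, f(x_5) = 7.562500, coefficient = 4
x_6 = 2.9500, f(x_6) = 8.702500, coefficient = 2
x_7 = 3.1500, f(x_7) = 9.922500, coefficient = 4
x_8 = 3.3500, f(x_8) = 11.222500, coefficient = 2
x_9 = 3.5500, f(x_9) = 12.602500, coefficient = 4
x_10 = 3.7500, f(x_10) = 14.062500, coefficient = 1

I ≈ (0.200000/3) × 236.875000 = 15.791667
Exact value: 15.791667
Error: 0.000000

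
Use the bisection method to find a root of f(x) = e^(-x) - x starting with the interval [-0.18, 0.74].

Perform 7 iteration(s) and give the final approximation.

f(x) = e^(-x) - x
Initial interval: [-0.18, 0.74]

Iteration 1:
  c_1 = (-0.180000 + 0.740000)/2 = 0.280000
  f(c_1) = f(0.280000) = 0.475784
  f(a) × f(c) ≥ 0, new interval: [0.280000, 0.740000]
Iteration 2:
  c_2 = (0.280000 + 0.740000)/2 = 0.510000
  f(c_2) = f(0.510000) = 0.090496
  f(a) × f(c) ≥ 0, new interval: [0.510000, 0.740000]
Iteration 3:
  c_3 = (0.510000 + 0.740000)/2 = 0.625000
  f(c_3) = f(0.625000) = -0.089739
  f(a) × f(c) < 0, new interval: [0.510000, 0.625000]
Iteration 4:
  c_4 = (0.510000 + 0.625000)/2 = 0.567500
  f(c_4) = f(0.567500) = -0.000559
  f(a) × f(c) < 0, new interval: [0.510000, 0.567500]
Iteration 5:
  c_5 = (0.510000 + 0.567500)/2 = 0.538750
  f(c_5) = f(0.538750) = 0.044727
  f(a) × f(c) ≥ 0, new interval: [0.538750, 0.567500]
Iteration 6:
  c_6 = (0.538750 + 0.567500)/2 = 0.553125
  f(c_6) = f(0.553125) = 0.022025
  f(a) × f(c) ≥ 0, new interval: [0.553125, 0.567500]
Iteration 7:
  c_7 = (0.553125 + 0.567500)/2 = 0.560312
  f(c_7) = f(0.560312) = 0.010718
  f(a) × f(c) ≥ 0, new interval: [0.560312, 0.567500]

After 7 iteration(s), the approximation is c_7 = 0.560312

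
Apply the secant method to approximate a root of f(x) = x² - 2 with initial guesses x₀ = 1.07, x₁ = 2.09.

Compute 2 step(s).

f(x) = x² - 2
x₀ = 1.07, x₁ = 2.09

Secant formula: x_{n+1} = x_n - f(x_n)(x_n - x_{n-1})/(f(x_n) - f(x_{n-1}))

Iteration 1:
  f(1.070000) = -0.855100
  f(2.090000) = 2.368100
  x_2 = 2.090000 - 2.368100×(2.090000 - 1.070000)/(2.368100 - (-0.855100))
       = 1.340601
Iteration 2:
  f(2.090000) = 2.368100
  f(1.340601) = -0.202788
  x_3 = 1.340601 - (-0.202788)×(1.340601 - 2.090000)/(-0.202788 - 2.368100)
       = 1.399713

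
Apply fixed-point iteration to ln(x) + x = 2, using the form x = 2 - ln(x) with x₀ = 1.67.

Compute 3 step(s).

Equation: ln(x) + x = 2
Fixed-point form: x = 2 - ln(x)
x₀ = 1.67

x_1 = g(1.670000) = 1.487176
x_2 = g(1.487176) = 1.603121
x_3 = g(1.603121) = 1.528048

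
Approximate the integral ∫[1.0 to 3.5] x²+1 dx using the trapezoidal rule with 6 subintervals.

f(x) = x²+1
a = 1.0, b = 3.5, n = 6
h = (b - a)/n = 0.416667

Trapezoidal rule: (h/2)[f(x₀) + 2f(x₁) + 2f(x₂) + ... + f(xₙ)]

x_0 = 1.0000, f(x_0) = 2.000000, coefficient = 1
x_1 = 1.4167, f(x_1) = 3.006944, coefficient = 2
x_2 = 1.8333, f(x_2) = 4.361111, coefficient = 2
x_3 = 2.2500, f(x_3) = 6.062500, coefficient = 2
x_4 = 2.6667, f(x_4) = 8.111111, coefficient = 2
x_5 = 3.0833, f(x_5) = 10.506944, coefficient = 2
x_6 = 3.5000, f(x_6) = 13.250000, coefficient = 1

I ≈ (0.416667/2) × 79.347222 = 16.530671
Exact value: 16.458333
Error: 0.072338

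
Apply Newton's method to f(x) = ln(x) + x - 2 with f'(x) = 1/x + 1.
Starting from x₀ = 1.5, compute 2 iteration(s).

f(x) = ln(x) + x - 2
f'(x) = 1/x + 1
x₀ = 1.5

Newton-Raphson formula: x_{n+1} = x_n - f(x_n)/f'(x_n)

Iteration 1:
  f(1.500000) = -0.094535
  f'(1.500000) = 1.666667
  x_1 = 1.500000 - (-0.094535)/1.666667 = 1.556721
Iteration 2:
  f(1.556721) = -0.000697
  f'(1.556721) = 1.642376
  x_2 = 1.556721 - (-0.000697)/1.642376 = 1.557146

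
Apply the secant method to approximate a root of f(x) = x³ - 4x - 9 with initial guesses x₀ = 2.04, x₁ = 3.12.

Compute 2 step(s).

f(x) = x³ - 4x - 9
x₀ = 2.04, x₁ = 3.12

Secant formula: x_{n+1} = x_n - f(x_n)(x_n - x_{n-1})/(f(x_n) - f(x_{n-1}))

Iteration 1:
  f(2.040000) = -8.670336
  f(3.120000) = 8.891328
  x_2 = 3.120000 - 8.891328×(3.120000 - 2.040000)/(8.891328 - (-8.670336))
       = 2.573205
Iteration 2:
  f(3.120000) = 8.891328
  f(2.573205) = -2.254645
  x_3 = 2.573205 - (-2.254645)×(2.573205 - 3.120000)/(-2.254645 - 8.891328)
       = 2.683812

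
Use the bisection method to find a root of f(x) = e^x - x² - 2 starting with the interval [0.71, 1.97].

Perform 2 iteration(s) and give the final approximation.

f(x) = e^x - x² - 2
Initial interval: [0.71, 1.97]

Iteration 1:
  c_1 = (0.710000 + 1.970000)/2 = 1.340000
  f(c_1) = f(1.340000) = 0.023444
  f(a) × f(c) < 0, new interval: [0.710000, 1.340000]
Iteration 2:
  c_2 = (0.710000 + 1.340000)/2 = 1.025000
  f(c_2) = f(1.025000) = -0.263530
  f(a) × f(c) ≥ 0, new interval: [1.025000, 1.340000]

After 2 iteration(s), the approximation is c_2 = 1.025000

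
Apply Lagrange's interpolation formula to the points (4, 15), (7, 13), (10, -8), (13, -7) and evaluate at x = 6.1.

Lagrange interpolation formula:
P(x) = Σ yᵢ × Lᵢ(x)
where Lᵢ(x) = Π_{j≠i} (x - xⱼ)/(xᵢ - xⱼ)

L_0(6.1) = (6.1 - 7)/(4 - 7) × (6.1 - 10)/(4 - 10) × (6.1 - 13)/(4 - 13) = 0.149500
L_1(6.1) = (6.1 - 4)/(7 - 4) × (6.1 - 10)/(7 - 10) × (6.1 - 13)/(7 - 13) = 1.046500
L_2(6.1) = (6.1 - 4)/(10 - 4) × (6.1 - 7)/(10 - 7) × (6.1 - 13)/(10 - 13) = -0.241500
L_3(6.1) = (6.1 - 4)/(13 - 4) × (6.1 - 7)/(13 - 7) × (6.1 - 10)/(13 - 10) = 0.045500

P(6.1) = 15×L_0(6.1) + 13×L_1(6.1) + (-8)×L_2(6.1) + (-7)×L_3(6.1)
P(6.1) = 17.460500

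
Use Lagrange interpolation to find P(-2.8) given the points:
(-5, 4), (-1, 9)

Lagrange interpolation formula:
P(x) = Σ yᵢ × Lᵢ(x)
where Lᵢ(x) = Π_{j≠i} (x - xⱼ)/(xᵢ - xⱼ)

L_0(-2.8) = (-2.8 - (-1))/(-5 - (-1)) = 0.450000
L_1(-2.8) = (-2.8 - (-5))/(-1 - (-5)) = 0.550000

P(-2.8) = 4×L_0(-2.8) + 9×L_1(-2.8)
P(-2.8) = 6.750000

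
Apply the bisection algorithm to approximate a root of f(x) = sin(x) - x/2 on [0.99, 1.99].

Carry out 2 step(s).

f(x) = sin(x) - x/2
Initial interval: [0.99, 1.99]

Iteration 1:
  c_1 = (0.990000 + 1.990000)/2 = 1.490000
  f(c_1) = f(1.490000) = 0.251738
  f(a) × f(c) ≥ 0, new interval: [1.490000, 1.990000]
Iteration 2:
  c_2 = (1.490000 + 1.990000)/2 = 1.740000
  f(c_2) = f(1.740000) = 0.115719
  f(a) × f(c) ≥ 0, new interval: [1.740000, 1.990000]

After 2 iteration(s), the approximation is c_2 = 1.740000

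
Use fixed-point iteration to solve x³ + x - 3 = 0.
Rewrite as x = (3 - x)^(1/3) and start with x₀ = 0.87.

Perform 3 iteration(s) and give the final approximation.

Equation: x³ + x - 3 = 0
Fixed-point form: x = (3 - x)^(1/3)
x₀ = 0.87

x_1 = g(0.870000) = 1.286648
x_2 = g(1.286648) = 1.196600
x_3 = g(1.196600) = 1.217206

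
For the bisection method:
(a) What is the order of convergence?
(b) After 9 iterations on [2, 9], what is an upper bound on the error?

(a) Bisection has linear (order 1) convergence; the error is halved each step.

(b) Error bound = (b-a)/2^n = (9 - 2)/2^{9}
    = 7/2^{9}

(a) 1 (linear); (b) error ≤ 1.37e-02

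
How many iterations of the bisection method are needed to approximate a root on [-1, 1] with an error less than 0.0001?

We need (b-a)/2^n ≤ 0.0001
(1 - (-1))/2^n ≤ 0.0001
2/2^n ≤ 0.0001
2^n ≥ 20000
n ≥ log₂(20000) = 14.29
n ≥ 15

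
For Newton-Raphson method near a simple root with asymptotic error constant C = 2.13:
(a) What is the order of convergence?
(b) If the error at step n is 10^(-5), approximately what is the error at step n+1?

(a) Newton-Raphson has quadratic (order 2) convergence near simple roots.
    This means |e_{n+1}| ≈ C|e_n|².

(b) With |e_n| = 10^(-5) and C = 2.13:
    |e_{n+1}| ≈ 2.13 × (10^(-5))² = 2.13 × 10^(-10)

(a) 2 (quadratic); (b) |e_{n+1}| ≈ 2.130e-10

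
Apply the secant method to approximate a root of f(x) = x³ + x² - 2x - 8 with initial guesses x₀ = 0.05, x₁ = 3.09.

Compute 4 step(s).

f(x) = x³ + x² - 2x - 8
x₀ = 0.05, x₁ = 3.09

Secant formula: x_{n+1} = x_n - f(x_n)(x_n - x_{n-1})/(f(x_n) - f(x_{n-1}))

Iteration 1:
  f(0.050000) = -8.097375
  f(3.090000) = 24.871729
  x_2 = 3.090000 - 24.871729×(3.090000 - 0.050000)/(24.871729 - (-8.097375))
       = 0.796639
Iteration 2:
  f(3.090000) = 24.871729
  f(0.796639) = -8.453070
  x_3 = 0.796639 - (-8.453070)×(0.796639 - 3.090000)/(-8.453070 - 24.871729)
       = 1.378366
Iteration 3:
  f(0.796639) = -8.453070
  f(1.378366) = -6.238090
  x_4 = 1.378366 - (-6.238090)×(1.378366 - 0.796639)/(-6.238090 - (-8.453070))
       = 3.016695
Iteration 4:
  f(1.378366) = -6.238090
  f(3.016695) = 22.520348
  x_5 = 3.016695 - 22.520348×(3.016695 - 1.378366)/(22.520348 - (-6.238090))
       = 1.733742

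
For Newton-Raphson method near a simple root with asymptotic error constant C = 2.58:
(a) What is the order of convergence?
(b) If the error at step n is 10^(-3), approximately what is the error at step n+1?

(a) Newton-Raphson has quadratic (order 2) convergence near simple roots.
    This means |e_{n+1}| ≈ C|e_n|².

(b) With |e_n| = 10^(-3) and C = 2.58:
    |e_{n+1}| ≈ 2.58 × (10^(-3))² = 2.58 × 10^(-6)

(a) 2 (quadratic); (b) |e_{n+1}| ≈ 2.580e-06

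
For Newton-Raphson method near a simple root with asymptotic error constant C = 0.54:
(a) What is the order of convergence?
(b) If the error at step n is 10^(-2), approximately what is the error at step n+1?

(a) Newton-Raphson has quadratic (order 2) convergence near simple roots.
    This means |e_{n+1}| ≈ C|e_n|².

(b) With |e_n| = 10^(-2) and C = 0.54:
    |e_{n+1}| ≈ 0.54 × (10^(-2))² = 0.54 × 10^(-4)

(a) 2 (quadratic); (b) |e_{n+1}| ≈ 5.400e-05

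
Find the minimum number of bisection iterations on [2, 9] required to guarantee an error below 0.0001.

We need (b-a)/2^n ≤ 0.0001
(9 - 2)/2^n ≤ 0.0001
7/2^n ≤ 0.0001
2^n ≥ 70000
n ≥ log₂(70000) = 16.10
n ≥ 17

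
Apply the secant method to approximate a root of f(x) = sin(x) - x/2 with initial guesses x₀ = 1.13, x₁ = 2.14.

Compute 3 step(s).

f(x) = sin(x) - x/2
x₀ = 1.13, x₁ = 2.14

Secant formula: x_{n+1} = x_n - f(x_n)(x_n - x_{n-1})/(f(x_n) - f(x_{n-1}))

Iteration 1:
  f(1.130000) = 0.339412
  f(2.140000) = -0.227670
  x_2 = 2.140000 - (-0.227670)×(2.140000 - 1.130000)/(-0.227670 - 0.339412)
       = 1.734510
Iteration 2:
  f(2.140000) = -0.227670
  f(1.734510) = 0.119374
  x_3 = 1.734510 - 0.119374×(1.734510 - 2.140000)/(0.119374 - (-0.227670))
       = 1.873988
Iteration 3:
  f(1.734510) = 0.119374
  f(1.873988) = 0.017395
  x_4 = 1.873988 - 0.017395×(1.873988 - 1.734510)/(0.017395 - 0.119374)
       = 1.897779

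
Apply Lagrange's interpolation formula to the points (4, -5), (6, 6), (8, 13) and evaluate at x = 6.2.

Lagrange interpolation formula:
P(x) = Σ yᵢ × Lᵢ(x)
where Lᵢ(x) = Π_{j≠i} (x - xⱼ)/(xᵢ - xⱼ)

L_0(6.2) = (6.2 - 6)/(4 - 6) × (6.2 - 8)/(4 - 8) = -0.045000
L_1(6.2) = (6.2 - 4)/(6 - 4) × (6.2 - 8)/(6 - 8) = 0.990000
L_2(6.2) = (6.2 - 4)/(8 - 4) × (6.2 - 6)/(8 - 6) = 0.055000

P(6.2) = (-5)×L_0(6.2) + 6×L_1(6.2) + 13×L_2(6.2)
P(6.2) = 6.880000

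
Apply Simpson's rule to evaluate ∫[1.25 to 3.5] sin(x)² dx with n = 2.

f(x) = sin(x)²
a = 1.25, b = 3.5, n = 2
h = (b - a)/n = 1.125000

Simpson's rule: (h/3)[f(x₀) + 4f(x₁) + 2f(x₂) + ... + f(xₙ)]

x_0 = 1.2500, f(x_0) = 0.900572, coefficient = 1
x_1 = 2.3750, f(x_1) = 0.481199, coefficient = 4
x_2 = 3.5000, f(x_2) = 0.123049, coefficient = 1

I ≈ (1.125000/3) × 2.948416 = 1.105656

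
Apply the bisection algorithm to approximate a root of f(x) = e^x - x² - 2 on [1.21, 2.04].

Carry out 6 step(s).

f(x) = e^x - x² - 2
Initial interval: [1.21, 2.04]

Iteration 1:
  c_1 = (1.210000 + 2.040000)/2 = 1.625000
  f(c_1) = f(1.625000) = 0.437794
  f(a) × f(c) < 0, new interval: [1.210000, 1.625000]
Iteration 2:
  c_2 = (1.210000 + 1.625000)/2 = 1.417500
  f(c_2) = f(1.417500) = 0.117484
  f(a) × f(c) < 0, new interval: [1.210000, 1.417500]
Iteration 3:
  c_3 = (1.210000 + 1.417500)/2 = 1.313750
  f(c_3) = f(1.313750) = -0.005841
  f(a) × f(c) ≥ 0, new interval: [1.313750, 1.417500]
Iteration 4:
  c_4 = (1.313750 + 1.417500)/2 = 1.365625
  f(c_4) = f(1.365625) = 0.053240
  f(a) × f(c) < 0, new interval: [1.313750, 1.365625]
Iteration 5:
  c_5 = (1.313750 + 1.365625)/2 = 1.339688
  f(c_5) = f(1.339688) = 0.023088
  f(a) × f(c) < 0, new interval: [1.313750, 1.339688]
Iteration 6:
  c_6 = (1.313750 + 1.339688)/2 = 1.326719
  f(c_6) = f(1.326719) = 0.008475
  f(a) × f(c) < 0, new interval: [1.313750, 1.326719]

After 6 iteration(s), the approximation is c_6 = 1.326719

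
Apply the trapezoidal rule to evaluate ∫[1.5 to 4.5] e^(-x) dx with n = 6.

f(x) = e^(-x)
a = 1.5, b = 4.5, n = 6
h = (b - a)/n = 0.500000

Trapezoidal rule: (h/2)[f(x₀) + 2f(x₁) + 2f(x₂) + ... + f(xₙ)]

x_0 = 1.5000, f(x_0) = 0.223130, coefficient = 1
x_1 = 2.0000, f(x_1) = 0.135335, coefficient = 2
x_2 = 2.5000, f(x_2) = 0.082085, coefficient = 2
x_3 = 3.0000, f(x_3) = 0.049787, coefficient = 2
x_4 = 3.5000, f(x_4) = 0.030197, coefficient = 2
x_5 = 4.0000, f(x_5) = 0.018316, coefficient = 2
x_6 = 4.5000, f(x_6) = 0.011109, coefficient = 1

I ≈ (0.500000/2) × 0.865680 = 0.216420
Exact value: 0.212021
Error: 0.004399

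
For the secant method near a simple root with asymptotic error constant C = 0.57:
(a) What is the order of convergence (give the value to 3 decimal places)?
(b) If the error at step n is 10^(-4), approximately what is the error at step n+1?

(a) Secant method has superlinear convergence with order φ = (1+√5)/2 ≈ 1.618.
    This means |e_{n+1}| ≈ C|e_n|^1.618.

(b) With |e_n| = 10^(-4) and C = 0.57:
    |e_{n+1}| ≈ 0.57 × (10^(-4))^1.618 = 0.57 × 10^(-6.47)

(a) ≈ 1.618 (golden ratio); (b) |e_{n+1}| ≈ 1.922e-07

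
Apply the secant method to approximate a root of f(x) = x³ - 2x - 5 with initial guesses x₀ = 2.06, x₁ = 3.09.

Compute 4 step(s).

f(x) = x³ - 2x - 5
x₀ = 2.06, x₁ = 3.09

Secant formula: x_{n+1} = x_n - f(x_n)(x_n - x_{n-1})/(f(x_n) - f(x_{n-1}))

Iteration 1:
  f(2.060000) = -0.378184
  f(3.090000) = 18.323629
  x_2 = 3.090000 - 18.323629×(3.090000 - 2.060000)/(18.323629 - (-0.378184))
       = 2.080828
Iteration 2:
  f(3.090000) = 18.323629
  f(2.080828) = -0.151988
  x_3 = 2.080828 - (-0.151988)×(2.080828 - 3.090000)/(-0.151988 - 18.323629)
       = 2.089130
Iteration 3:
  f(2.080828) = -0.151988
  f(2.089130) = -0.060324
  x_4 = 2.089130 - (-0.060324)×(2.089130 - 2.080828)/(-0.060324 - (-0.151988))
       = 2.094594
Iteration 4:
  f(2.089130) = -0.060324
  f(2.094594) = 0.000471
  x_5 = 2.094594 - 0.000471×(2.094594 - 2.089130)/(0.000471 - (-0.060324))
       = 2.094551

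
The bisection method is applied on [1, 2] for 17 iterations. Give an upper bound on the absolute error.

Bisection error bound: |error| ≤ (b-a)/2^n
|error| ≤ (2 - 1)/2^17 = 1/2^17
|error| ≤ 0.0000076294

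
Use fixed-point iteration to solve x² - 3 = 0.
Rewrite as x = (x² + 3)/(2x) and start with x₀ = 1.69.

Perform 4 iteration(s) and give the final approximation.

Equation: x² - 3 = 0
Fixed-point form: x = (x² + 3)/(2x)
x₀ = 1.69

x_1 = g(1.690000) = 1.732574
x_2 = g(1.732574) = 1.732051
x_3 = g(1.732051) = 1.732051
x_4 = g(1.732051) = 1.732051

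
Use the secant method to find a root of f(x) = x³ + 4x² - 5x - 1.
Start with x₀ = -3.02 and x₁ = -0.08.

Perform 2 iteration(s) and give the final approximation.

f(x) = x³ + 4x² - 5x - 1
x₀ = -3.02, x₁ = -0.08

Secant formula: x_{n+1} = x_n - f(x_n)(x_n - x_{n-1})/(f(x_n) - f(x_{n-1}))

Iteration 1:
  f(-3.020000) = 23.037992
  f(-0.080000) = -0.574912
  x_2 = -0.080000 - (-0.574912)×(-0.080000 - (-3.020000))/(-0.574912 - 23.037992)
       = -0.151581
Iteration 2:
  f(-0.080000) = -0.574912
  f(-0.151581) = -0.153669
  x_3 = -0.151581 - (-0.153669)×(-0.151581 - (-0.080000))/(-0.153669 - (-0.574912))
       = -0.177694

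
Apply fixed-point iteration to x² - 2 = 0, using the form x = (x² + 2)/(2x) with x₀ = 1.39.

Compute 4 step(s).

Equation: x² - 2 = 0
Fixed-point form: x = (x² + 2)/(2x)
x₀ = 1.39

x_1 = g(1.390000) = 1.414424
x_2 = g(1.414424) = 1.414214
x_3 = g(1.414214) = 1.414214
x_4 = g(1.414214) = 1.414214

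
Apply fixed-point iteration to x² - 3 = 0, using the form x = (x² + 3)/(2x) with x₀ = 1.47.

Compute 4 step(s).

Equation: x² - 3 = 0
Fixed-point form: x = (x² + 3)/(2x)
x₀ = 1.47

x_1 = g(1.470000) = 1.755408
x_2 = g(1.755408) = 1.732206
x_3 = g(1.732206) = 1.732051
x_4 = g(1.732051) = 1.732051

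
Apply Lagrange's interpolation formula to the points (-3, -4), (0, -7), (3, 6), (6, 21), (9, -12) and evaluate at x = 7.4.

Lagrange interpolation formula:
P(x) = Σ yᵢ × Lᵢ(x)
where Lᵢ(x) = Π_{j≠i} (x - xⱼ)/(xᵢ - xⱼ)

L_0(7.4) = (7.4 - 0)/(-3 - 0) × (7.4 - 3)/(-3 - 3) × (7.4 - 6)/(-3 - 6) × (7.4 - 9)/(-3 - 9) = -0.037518
L_1(7.4) = (7.4 - (-3))/(0 - (-3)) × (7.4 - 3)/(0 - 3) × (7.4 - 6)/(0 - 6) × (7.4 - 9)/(0 - 9) = 0.210910
L_2(7.4) = (7.4 - (-3))/(3 - (-3)) × (7.4 - 0)/(3 - 0) × (7.4 - 6)/(3 - 6) × (7.4 - 9)/(3 - 9) = -0.532069
L_3(7.4) = (7.4 - (-3))/(6 - (-3)) × (7.4 - 0)/(6 - 0) × (7.4 - 3)/(6 - 3) × (7.4 - 9)/(6 - 9) = 1.114812
L_4(7.4) = (7.4 - (-3))/(9 - (-3)) × (7.4 - 0)/(9 - 0) × (7.4 - 3)/(9 - 3) × (7.4 - 6)/(9 - 6) = 0.243865

P(7.4) = (-4)×L_0(7.4) + (-7)×L_1(7.4) + 6×L_2(7.4) + 21×L_3(7.4) + (-12)×L_4(7.4)
P(7.4) = 15.965946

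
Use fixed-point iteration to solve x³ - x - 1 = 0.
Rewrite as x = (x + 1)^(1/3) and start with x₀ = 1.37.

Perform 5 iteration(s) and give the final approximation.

Equation: x³ - x - 1 = 0
Fixed-point form: x = (x + 1)^(1/3)
x₀ = 1.37

x_1 = g(1.370000) = 1.333264
x_2 = g(1.333264) = 1.326339
x_3 = g(1.326339) = 1.325026
x_4 = g(1.325026) = 1.324776
x_5 = g(1.324776) = 1.324729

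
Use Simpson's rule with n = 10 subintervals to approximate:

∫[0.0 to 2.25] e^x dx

f(x) = e^x
a = 0.0, b = 2.25, n = 10
h = (b - a)/n = 0.225000

Simpson's rule: (h/3)[f(x₀) + 4f(x₁) + 2f(x₂) + ... + f(xₙ)]

x_0 = 0.0000, f(x_0) = 1.000000, coefficient = 1
x_1 = 0.2250, f(x_1) = 1.252323, coefficient = 4
x_2 = 0.4500, f(x_2) = 1.568312, coefficient = 2
x_3 = 0.6750, f(x_3) = 1.964033, coefficient = 4
x_4 = 0.9000, f(x_4) = 2.459603, coefficient = 2
x_5 = 1.1250, f(x_5) = 3.080217, coefficient = 4
x_6 = 1.3500, f(x_6) = 3.857426, coefficient = 2
x_7 = 1.5750, f(x_7) = 4.830742, coefficient = 4
x_8 = 1.8000, f(x_8) = 6.049647, coefficient = 2
x_9 = 2.0250, f(x_9) = 7.576111, coefficient = 4
x_10 = 2.2500, f(x_10) = 9.487736, coefficient = 1

I ≈ (0.225000/3) × 113.171413 = 8.487856
Exact value: 8.487736
Error: 0.000120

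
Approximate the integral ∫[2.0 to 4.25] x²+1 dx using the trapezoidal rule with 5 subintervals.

f(x) = x²+1
a = 2.0, b = 4.25, n = 5
h = (b - a)/n = 0.450000

Trapezoidal rule: (h/2)[f(x₀) + 2f(x₁) + 2f(x₂) + ... + f(xₙ)]

x_0 = 2.0000, f(x_0) = 5.000000, coefficient = 1
x_1 = 2.4500, f(x_1) = 7.002500, coefficient = 2
x_2 = 2.9000, f(x_2) = 9.410000, coefficient = 2
x_3 = 3.3500, f(x_3) = 12.222500, coefficient = 2
x_4 = 3.8000, f(x_4) = 15.440000, coefficient = 2
x_5 = 4.2500, f(x_5) = 19.062500, coefficient = 1

I ≈ (0.450000/2) × 112.212500 = 25.247813
Exact value: 25.171875
Error: 0.075938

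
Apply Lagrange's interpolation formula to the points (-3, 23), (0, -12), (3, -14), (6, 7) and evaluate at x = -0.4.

Lagrange interpolation formula:
P(x) = Σ yᵢ × Lᵢ(x)
where Lᵢ(x) = Π_{j≠i} (x - xⱼ)/(xᵢ - xⱼ)

L_0(-0.4) = (-0.4 - 0)/(-3 - 0) × (-0.4 - 3)/(-3 - 3) × (-0.4 - 6)/(-3 - 6) = 0.053728
L_1(-0.4) = (-0.4 - (-3))/(0 - (-3)) × (-0.4 - 3)/(0 - 3) × (-0.4 - 6)/(0 - 6) = 1.047704
L_2(-0.4) = (-0.4 - (-3))/(3 - (-3)) × (-0.4 - 0)/(3 - 0) × (-0.4 - 6)/(3 - 6) = -0.123259
L_3(-0.4) = (-0.4 - (-3))/(6 - (-3)) × (-0.4 - 0)/(6 - 0) × (-0.4 - 3)/(6 - 3) = 0.021827

P(-0.4) = 23×L_0(-0.4) + (-12)×L_1(-0.4) + (-14)×L_2(-0.4) + 7×L_3(-0.4)
P(-0.4) = -9.458272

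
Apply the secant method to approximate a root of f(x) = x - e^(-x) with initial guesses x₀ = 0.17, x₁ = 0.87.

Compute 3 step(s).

f(x) = x - e^(-x)
x₀ = 0.17, x₁ = 0.87

Secant formula: x_{n+1} = x_n - f(x_n)(x_n - x_{n-1})/(f(x_n) - f(x_{n-1}))

Iteration 1:
  f(0.170000) = -0.673665
  f(0.870000) = 0.451048
  x_2 = 0.870000 - 0.451048×(0.870000 - 0.170000)/(0.451048 - (-0.673665))
       = 0.589276
Iteration 2:
  f(0.870000) = 0.451048
  f(0.589276) = 0.034547
  x_3 = 0.589276 - 0.034547×(0.589276 - 0.870000)/(0.034547 - 0.451048)
       = 0.565991
Iteration 3:
  f(0.589276) = 0.034547
  f(0.565991) = -0.001806
  x_4 = 0.565991 - (-0.001806)×(0.565991 - 0.589276)/(-0.001806 - 0.034547)
       = 0.567148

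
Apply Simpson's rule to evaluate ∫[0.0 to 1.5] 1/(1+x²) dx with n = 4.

f(x) = 1/(1+x²)
a = 0.0, b = 1.5, n = 4
h = (b - a)/n = 0.375000

Simpson's rule: (h/3)[f(x₀) + 4f(x₁) + 2f(x₂) + ... + f(xₙ)]

x_0 = 0.0000, f(x_0) = 1.000000, coefficient = 1
x_1 = 0.3750, f(x_1) = 0.876712, coefficient = 4
x_2 = 0.7500, f(x_2) = 0.640000, coefficient = 2
x_3 = 1.1250, f(x_3) = 0.441379, coefficient = 4
x_4 = 1.5000, f(x_4) = 0.307692, coefficient = 1

I ≈ (0.375000/3) × 7.860059 = 0.982507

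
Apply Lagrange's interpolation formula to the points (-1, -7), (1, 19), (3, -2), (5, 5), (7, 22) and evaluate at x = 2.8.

Lagrange interpolation formula:
P(x) = Σ yᵢ × Lᵢ(x)
where Lᵢ(x) = Π_{j≠i} (x - xⱼ)/(xᵢ - xⱼ)

L_0(2.8) = (2.8 - 1)/(-1 - 1) × (2.8 - 3)/(-1 - 3) × (2.8 - 5)/(-1 - 5) × (2.8 - 7)/(-1 - 7) = -0.008663
L_1(2.8) = (2.8 - (-1))/(1 - (-1)) × (2.8 - 3)/(1 - 3) × (2.8 - 5)/(1 - 5) × (2.8 - 7)/(1 - 7) = 0.073150
L_2(2.8) = (2.8 - (-1))/(3 - (-1)) × (2.8 - 1)/(3 - 1) × (2.8 - 5)/(3 - 5) × (2.8 - 7)/(3 - 7) = 0.987525
L_3(2.8) = (2.8 - (-1))/(5 - (-1)) × (2.8 - 1)/(5 - 1) × (2.8 - 3)/(5 - 3) × (2.8 - 7)/(5 - 7) = -0.059850
L_4(2.8) = (2.8 - (-1))/(7 - (-1)) × (2.8 - 1)/(7 - 1) × (2.8 - 3)/(7 - 3) × (2.8 - 5)/(7 - 5) = 0.007838

P(2.8) = (-7)×L_0(2.8) + 19×L_1(2.8) + (-2)×L_2(2.8) + 5×L_3(2.8) + 22×L_4(2.8)
P(2.8) = -0.651387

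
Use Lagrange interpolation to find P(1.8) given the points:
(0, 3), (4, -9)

Lagrange interpolation formula:
P(x) = Σ yᵢ × Lᵢ(x)
where Lᵢ(x) = Π_{j≠i} (x - xⱼ)/(xᵢ - xⱼ)

L_0(1.8) = (1.8 - 4)/(0 - 4) = 0.550000
L_1(1.8) = (1.8 - 0)/(4 - 0) = 0.450000

P(1.8) = 3×L_0(1.8) + (-9)×L_1(1.8)
P(1.8) = -2.400000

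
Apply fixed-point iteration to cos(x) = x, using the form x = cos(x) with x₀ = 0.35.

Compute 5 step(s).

Equation: cos(x) = x
Fixed-point form: x = cos(x)
x₀ = 0.35

x_1 = g(0.350000) = 0.939373
x_2 = g(0.939373) = 0.590294
x_3 = g(0.590294) = 0.830777
x_4 = g(0.830777) = 0.674302
x_5 = g(0.674302) = 0.781143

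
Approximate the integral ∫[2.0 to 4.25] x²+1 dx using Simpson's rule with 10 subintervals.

f(x) = x²+1
a = 2.0, b = 4.25, n = 10
h = (b - a)/n = 0.225000

Simpson's rule: (h/3)[f(x₀) + 4f(x₁) + 2f(x₂) + ... + f(xₙ)]

x_0 = 2.0000, f(x_0) = 5.000000, coefficient = 1
x_1 = 2.2250, f(x_1) = 5.950625, coefficient = 4
x_2 = 2.4500, f(x_2) = 7.002500, coefficient = 2
x_3 = 2.6750, f(x_3) = 8.155625, coefficient = 4
x_4 = 2.9000, f(x_4) = 9.410000, coefficient = 2
x_5 = 3.1250, f(x_5) = 10.765625, coefficient = 4
x_6 = 3.3500, f(x_6) = 12.222500, coefficient = 2
x_7 = 3.5750, f(x_7) = 13.780625, coefficient = 4
x_8 = 3.8000, f(x_8) = 15.440000, coefficient = 2
x_9 = 4.0250, f(x_9) = 17.200625, coefficient = 4
x_10 = 4.2500, f(x_10) = 19.062500, coefficient = 1

I ≈ (0.225000/3) × 335.625000 = 25.171875
Exact value: 25.171875
Error: 0.000000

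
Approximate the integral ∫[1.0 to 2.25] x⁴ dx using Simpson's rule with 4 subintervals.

f(x) = x⁴
a = 1.0, b = 2.25, n = 4
h = (b - a)/n = 0.312500

Simpson's rule: (h/3)[f(x₀) + 4f(x₁) + 2f(x₂) + ... + f(xₙ)]

x_0 = 1.0000, f(x_0) = 1.000000, coefficient = 1
x_1 = 1.3125, f(x_1) = 2.967545, coefficient = 4
x_2 = 1.6250, f(x_2) = 6.972900, coefficient = 2
x_3 = 1.9375, f(x_3) = 14.091812, coefficient = 4
x_4 = 2.2500, f(x_4) = 25.628906, coefficient = 1

I ≈ (0.312500/3) × 108.812134 = 11.334597
Exact value: 11.333008
Error: 0.001589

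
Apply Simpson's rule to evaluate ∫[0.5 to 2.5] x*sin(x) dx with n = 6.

f(x) = x*sin(x)
a = 0.5, b = 2.5, n = 6
h = (b - a)/n = 0.333333

Simpson's rule: (h/3)[f(x₀) + 4f(x₁) + 2f(x₂) + ... + f(xₙ)]

x_0 = 0.5000, f(x_0) = 0.239713, coefficient = 1
x_1 = 0.8333, f(x_1) = 0.616814, coefficient = 4
x_2 = 1.1667, f(x_2) = 1.072686, coefficient = 2
x_3 = 1.5000, f(x_3) = 1.496242, coefficient = 4
x_4 = 1.8333, f(x_4) = 1.770514, coefficient = 2
x_5 = 2.1667, f(x_5) = 1.793264, coefficient = 4
x_6 = 2.5000, f(x_6) = 1.496180, coefficient = 1

I ≈ (0.333333/3) × 23.047574 = 2.560842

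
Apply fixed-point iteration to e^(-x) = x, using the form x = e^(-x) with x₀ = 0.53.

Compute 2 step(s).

Equation: e^(-x) = x
Fixed-point form: x = e^(-x)
x₀ = 0.53

x_1 = g(0.530000) = 0.588605
x_2 = g(0.588605) = 0.555101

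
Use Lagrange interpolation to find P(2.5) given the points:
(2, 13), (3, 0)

Lagrange interpolation formula:
P(x) = Σ yᵢ × Lᵢ(x)
where Lᵢ(x) = Π_{j≠i} (x - xⱼ)/(xᵢ - xⱼ)

L_0(2.5) = (2.5 - 3)/(2 - 3) = 0.500000
L_1(2.5) = (2.5 - 2)/(3 - 2) = 0.500000

P(2.5) = 13×L_0(2.5) + 0×L_1(2.5)
P(2.5) = 6.500000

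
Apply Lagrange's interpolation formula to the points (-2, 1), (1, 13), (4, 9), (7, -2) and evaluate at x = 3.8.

Lagrange interpolation formula:
P(x) = Σ yᵢ × Lᵢ(x)
where Lᵢ(x) = Π_{j≠i} (x - xⱼ)/(xᵢ - xⱼ)

L_0(3.8) = (3.8 - 1)/(-2 - 1) × (3.8 - 4)/(-2 - 4) × (3.8 - 7)/(-2 - 7) = -0.011062
L_1(3.8) = (3.8 - (-2))/(1 - (-2)) × (3.8 - 4)/(1 - 4) × (3.8 - 7)/(1 - 7) = 0.068741
L_2(3.8) = (3.8 - (-2))/(4 - (-2)) × (3.8 - 1)/(4 - 1) × (3.8 - 7)/(4 - 7) = 0.962370
L_3(3.8) = (3.8 - (-2))/(7 - (-2)) × (3.8 - 1)/(7 - 1) × (3.8 - 4)/(7 - 4) = -0.020049

P(3.8) = 1×L_0(3.8) + 13×L_1(3.8) + 9×L_2(3.8) + (-2)×L_3(3.8)
P(3.8) = 9.584000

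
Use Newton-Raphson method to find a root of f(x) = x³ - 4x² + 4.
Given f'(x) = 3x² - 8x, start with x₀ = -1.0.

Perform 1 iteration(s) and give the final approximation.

f(x) = x³ - 4x² + 4
f'(x) = 3x² - 8x
x₀ = -1.0

Newton-Raphson formula: x_{n+1} = x_n - f(x_n)/f'(x_n)

Iteration 1:
  f(-1.000000) = -1.000000
  f'(-1.000000) = 11.000000
  x_1 = -1.000000 - (-1.000000)/11.000000 = -0.909091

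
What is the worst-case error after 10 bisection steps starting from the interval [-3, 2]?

Bisection error bound: |error| ≤ (b-a)/2^n
|error| ≤ (2 - (-3))/2^10 = 5/2^10
|error| ≤ 0.0048828125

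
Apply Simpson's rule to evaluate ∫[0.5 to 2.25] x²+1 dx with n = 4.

f(x) = x²+1
a = 0.5, b = 2.25, n = 4
h = (b - a)/n = 0.437500

Simpson's rule: (h/3)[f(x₀) + 4f(x₁) + 2f(x₂) + ... + f(xₙ)]

x_0 = 0.5000, f(x_0) = 1.250000, coefficient = 1
x_1 = 0.9375, f(x_1) = 1.878906, coefficient = 4
x_2 = 1.3750, f(x_2) = 2.890625, coefficient = 2
x_3 = 1.8125, f(x_3) = 4.285156, coefficient = 4
x_4 = 2.2500, f(x_4) = 6.062500, coefficient = 1

I ≈ (0.437500/3) × 37.750000 = 5.505208
Exact value: 5.505208
Error: 0.000000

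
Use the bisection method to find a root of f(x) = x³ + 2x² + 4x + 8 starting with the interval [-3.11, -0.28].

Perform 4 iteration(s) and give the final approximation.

f(x) = x³ + 2x² + 4x + 8
Initial interval: [-3.11, -0.28]

Iteration 1:
  c_1 = (-3.110000 + (-0.280000))/2 = -1.695000
  f(c_1) = f(-1.695000) = 2.096273
  f(a) × f(c) < 0, new interval: [-3.110000, -1.695000]
Iteration 2:
  c_2 = (-3.110000 + (-1.695000))/2 = -2.402500
  f(c_2) = f(-2.402500) = -3.933233
  f(a) × f(c) ≥ 0, new interval: [-2.402500, -1.695000]
Iteration 3:
  c_3 = (-2.402500 + (-1.695000))/2 = -2.048750
  f(c_3) = f(-2.048750) = -0.399622
  f(a) × f(c) ≥ 0, new interval: [-2.048750, -1.695000]
Iteration 4:
  c_4 = (-2.048750 + (-1.695000))/2 = -1.871875
  f(c_4) = f(-1.871875) = 0.961439
  f(a) × f(c) < 0, new interval: [-2.048750, -1.871875]

After 4 iteration(s), the approximation is c_4 = -1.871875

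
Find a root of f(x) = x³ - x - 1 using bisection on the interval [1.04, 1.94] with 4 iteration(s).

f(x) = x³ - x - 1
Initial interval: [1.04, 1.94]

Iteration 1:
  c_1 = (1.040000 + 1.940000)/2 = 1.490000
  f(c_1) = f(1.490000) = 0.817949
  f(a) × f(c) < 0, new interval: [1.040000, 1.490000]
Iteration 2:
  c_2 = (1.040000 + 1.490000)/2 = 1.265000
  f(c_2) = f(1.265000) = -0.240715
  f(a) × f(c) ≥ 0, new interval: [1.265000, 1.490000]
Iteration 3:
  c_3 = (1.265000 + 1.490000)/2 = 1.377500
  f(c_3) = f(1.377500) = 0.236315
  f(a) × f(c) < 0, new interval: [1.265000, 1.377500]
Iteration 4:
  c_4 = (1.265000 + 1.377500)/2 = 1.321250
  f(c_4) = f(1.321250) = -0.014742
  f(a) × f(c) ≥ 0, new interval: [1.321250, 1.377500]

After 4 iteration(s), the approximation is c_4 = 1.321250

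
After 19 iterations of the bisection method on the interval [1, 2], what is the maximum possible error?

Bisection error bound: |error| ≤ (b-a)/2^n
|error| ≤ (2 - 1)/2^19 = 1/2^19
|error| ≤ 0.0000019073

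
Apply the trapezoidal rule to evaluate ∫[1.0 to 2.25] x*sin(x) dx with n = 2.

f(x) = x*sin(x)
a = 1.0, b = 2.25, n = 2
h = (b - a)/n = 0.625000

Trapezoidal rule: (h/2)[f(x₀) + 2f(x₁) + 2f(x₂) + ... + f(xₙ)]

x_0 = 1.0000, f(x_0) = 0.841471, coefficient = 1
x_1 = 1.6250, f(x_1) = 1.622613, coefficient = 2
x_2 = 2.2500, f(x_2) = 1.750665, coefficient = 1

I ≈ (0.625000/2) × 5.837363 = 1.824176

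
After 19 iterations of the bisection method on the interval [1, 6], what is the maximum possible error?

Bisection error bound: |error| ≤ (b-a)/2^n
|error| ≤ (6 - 1)/2^19 = 5/2^19
|error| ≤ 0.0000095367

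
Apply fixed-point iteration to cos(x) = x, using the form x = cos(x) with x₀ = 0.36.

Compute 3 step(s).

Equation: cos(x) = x
Fixed-point form: x = cos(x)
x₀ = 0.36

x_1 = g(0.360000) = 0.935897
x_2 = g(0.935897) = 0.593097
x_3 = g(0.593097) = 0.829214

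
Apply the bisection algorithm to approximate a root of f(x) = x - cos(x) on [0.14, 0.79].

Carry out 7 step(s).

f(x) = x - cos(x)
Initial interval: [0.14, 0.79]

Iteration 1:
  c_1 = (0.140000 + 0.790000)/2 = 0.465000
  f(c_1) = f(0.465000) = -0.428822
  f(a) × f(c) ≥ 0, new interval: [0.465000, 0.790000]
Iteration 2:
  c_2 = (0.465000 + 0.790000)/2 = 0.627500
  f(c_2) = f(0.627500) = -0.181998
  f(a) × f(c) ≥ 0, new interval: [0.627500, 0.790000]
Iteration 3:
  c_3 = (0.627500 + 0.790000)/2 = 0.708750
  f(c_3) = f(0.708750) = -0.050426
  f(a) × f(c) ≥ 0, new interval: [0.708750, 0.790000]
Iteration 4:
  c_4 = (0.708750 + 0.790000)/2 = 0.749375
  f(c_4) = f(0.749375) = 0.017260
  f(a) × f(c) < 0, new interval: [0.708750, 0.749375]
Iteration 5:
  c_5 = (0.708750 + 0.749375)/2 = 0.729062
  f(c_5) = f(0.729062) = -0.016737
  f(a) × f(c) ≥ 0, new interval: [0.729062, 0.749375]
Iteration 6:
  c_6 = (0.729062 + 0.749375)/2 = 0.739219
  f(c_6) = f(0.739219) = 0.000224
  f(a) × f(c) < 0, new interval: [0.729062, 0.739219]
Iteration 7:
  c_7 = (0.729062 + 0.739219)/2 = 0.734141
  f(c_7) = f(0.734141) = -0.008266
  f(a) × f(c) ≥ 0, new interval: [0.734141, 0.739219]

After 7 iteration(s), the approximation is c_7 = 0.734141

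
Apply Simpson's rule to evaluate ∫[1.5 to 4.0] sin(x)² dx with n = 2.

f(x) = sin(x)²
a = 1.5, b = 4.0, n = 2
h = (b - a)/n = 1.250000

Simpson's rule: (h/3)[f(x₀) + 4f(x₁) + 2f(x₂) + ... + f(xₙ)]

x_0 = 1.5000, f(x_0) = 0.994996, coefficient = 1
x_1 = 2.7500, f(x_1) = 0.145665, coefficient = 4
x_2 = 4.0000, f(x_2) = 0.572750, coefficient = 1

I ≈ (1.250000/3) × 2.150407 = 0.896003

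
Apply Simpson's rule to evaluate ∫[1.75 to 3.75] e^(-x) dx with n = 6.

f(x) = e^(-x)
a = 1.75, b = 3.75, n = 6
h = (b - a)/n = 0.333333

Simpson's rule: (h/3)[f(x₀) + 4f(x₁) + 2f(x₂) + ... + f(xₙ)]

x_0 = 1.7500, f(x_0) = 0.173774, coefficient = 1
x_1 = 2.0833, f(x_1) = 0.124514, coefficient = 4
x_2 = 2.4167, f(x_2) = 0.089219, coefficient = 2
x_3 = 2.7500, f(x_3) = 0.063928, coefficient = 4
x_4 = 3.0833, f(x_4) = 0.045806, coefficient = 2
x_5 = 3.4167, f(x_5) = 0.032822, coefficient = 4
x_6 = 3.7500, f(x_6) = 0.023518, coefficient = 1

I ≈ (0.333333/3) × 1.352397 = 0.150266
Exact value: 0.150256
Error: 0.000010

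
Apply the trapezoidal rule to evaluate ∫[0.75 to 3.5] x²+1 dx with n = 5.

f(x) = x²+1
a = 0.75, b = 3.5, n = 5
h = (b - a)/n = 0.550000

Trapezoidal rule: (h/2)[f(x₀) + 2f(x₁) + 2f(x₂) + ... + f(xₙ)]

x_0 = 0.7500, f(x_0) = 1.562500, coefficient = 1
x_1 = 1.3000, f(x_1) = 2.690000, coefficient = 2
x_2 = 1.8500, f(x_2) = 4.422500, coefficient = 2
x_3 = 2.4000, f(x_3) = 6.760000, coefficient = 2
x_4 = 2.9500, f(x_4) = 9.702500, coefficient = 2
x_5 = 3.5000, f(x_5) = 13.250000, coefficient = 1

I ≈ (0.550000/2) × 61.962500 = 17.039688
Exact value: 16.901042
Error: 0.138646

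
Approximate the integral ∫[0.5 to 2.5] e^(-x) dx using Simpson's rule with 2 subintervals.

f(x) = e^(-x)
a = 0.5, b = 2.5, n = 2
h = (b - a)/n = 1.000000

Simpson's rule: (h/3)[f(x₀) + 4f(x₁) + 2f(x₂) + ... + f(xₙ)]

x_0 = 0.5000, f(x_0) = 0.606531, coefficient = 1
x_1 = 1.5000, f(x_1) = 0.223130, coefficient = 4
x_2 = 2.5000, f(x_2) = 0.082085, coefficient = 1

I ≈ (1.000000/3) × 1.581136 = 0.527045
Exact value: 0.524446
Error: 0.002600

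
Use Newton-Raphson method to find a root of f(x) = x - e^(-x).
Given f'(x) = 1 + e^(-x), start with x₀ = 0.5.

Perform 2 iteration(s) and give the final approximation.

f(x) = x - e^(-x)
f'(x) = 1 + e^(-x)
x₀ = 0.5

Newton-Raphson formula: x_{n+1} = x_n - f(x_n)/f'(x_n)

Iteration 1:
  f(0.500000) = -0.106531
  f'(0.500000) = 1.606531
  x_1 = 0.500000 - (-0.106531)/1.606531 = 0.566311
Iteration 2:
  f(0.566311) = -0.001305
  f'(0.566311) = 1.567616
  x_2 = 0.566311 - (-0.001305)/1.567616 = 0.567143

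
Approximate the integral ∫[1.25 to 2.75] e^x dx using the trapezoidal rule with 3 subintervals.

f(x) = e^x
a = 1.25, b = 2.75, n = 3
h = (b - a)/n = 0.500000

Trapezoidal rule: (h/2)[f(x₀) + 2f(x₁) + 2f(x₂) + ... + f(xₙ)]

x_0 = 1.2500, f(x_0) = 3.490343, coefficient = 1
x_1 = 1.7500, f(x_1) = 5.754603, coefficient = 2
x_2 = 2.2500, f(x_2) = 9.487736, coefficient = 2
x_3 = 2.7500, f(x_3) = 15.642632, coefficient = 1

I ≈ (0.500000/2) × 49.617652 = 12.404413
Exact value: 12.152289
Error: 0.252124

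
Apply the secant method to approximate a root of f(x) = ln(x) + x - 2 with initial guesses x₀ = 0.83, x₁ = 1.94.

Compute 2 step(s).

f(x) = ln(x) + x - 2
x₀ = 0.83, x₁ = 1.94

Secant formula: x_{n+1} = x_n - f(x_n)(x_n - x_{n-1})/(f(x_n) - f(x_{n-1}))

Iteration 1:
  f(0.830000) = -1.356330
  f(1.940000) = 0.602688
  x_2 = 1.940000 - 0.602688×(1.940000 - 0.830000)/(0.602688 - (-1.356330))
       = 1.598511
Iteration 2:
  f(1.940000) = 0.602688
  f(1.598511) = 0.067583
  x_3 = 1.598511 - 0.067583×(1.598511 - 1.940000)/(0.067583 - 0.602688)
       = 1.555381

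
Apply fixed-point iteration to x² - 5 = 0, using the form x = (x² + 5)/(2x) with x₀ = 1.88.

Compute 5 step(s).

Equation: x² - 5 = 0
Fixed-point form: x = (x² + 5)/(2x)
x₀ = 1.88

x_1 = g(1.880000) = 2.269787
x_2 = g(2.269787) = 2.236318
x_3 = g(2.236318) = 2.236068
x_4 = g(2.236068) = 2.236068
x_5 = g(2.236068) = 2.236068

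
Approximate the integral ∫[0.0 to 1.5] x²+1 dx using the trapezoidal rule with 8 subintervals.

f(x) = x²+1
a = 0.0, b = 1.5, n = 8
h = (b - a)/n = 0.187500

Trapezoidal rule: (h/2)[f(x₀) + 2f(x₁) + 2f(x₂) + ... + f(xₙ)]

x_0 = 0.0000, f(x_0) = 1.000000, coefficient = 1
x_1 = 0.1875, f(x_1) = 1.035156, coefficient = 2
x_2 = 0.3750, f(x_2) = 1.140625, coefficient = 2
x_3 = 0.5625, f(x_3) = 1.316406, coefficient = 2
x_4 = 0.7500, f(x_4) = 1.562500, coefficient = 2
x_5 = 0.9375, f(x_5) = 1.878906, coefficient = 2
x_6 = 1.1250, f(x_6) = 2.265625, coefficient = 2
x_7 = 1.3125, f(x_7) = 2.722656, coefficient = 2
x_8 = 1.5000, f(x_8) = 3.250000, coefficient = 1

I ≈ (0.187500/2) × 28.093750 = 2.633789
Exact value: 2.625000
Error: 0.008789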